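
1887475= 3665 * 515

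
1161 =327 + 834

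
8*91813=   734504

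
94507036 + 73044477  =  167551513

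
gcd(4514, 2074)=122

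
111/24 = 37/8 = 4.62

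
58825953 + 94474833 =153300786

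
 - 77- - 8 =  - 69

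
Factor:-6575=-5^2*263^1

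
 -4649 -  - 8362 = 3713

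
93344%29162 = 5858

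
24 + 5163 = 5187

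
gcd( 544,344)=8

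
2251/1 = 2251 = 2251.00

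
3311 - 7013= - 3702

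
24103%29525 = 24103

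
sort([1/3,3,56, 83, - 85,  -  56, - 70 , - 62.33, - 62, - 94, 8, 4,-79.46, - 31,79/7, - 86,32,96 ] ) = [ - 94,  -  86,  -  85, - 79.46,-70, - 62.33, - 62, - 56, - 31,1/3,  3, 4,8 , 79/7,32,56 , 83,96 ] 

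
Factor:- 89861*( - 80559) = 7239112299=3^2 * 23^1*3907^1*8951^1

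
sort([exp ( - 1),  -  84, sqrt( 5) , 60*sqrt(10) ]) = [-84, exp( - 1 ),sqrt ( 5 ),60*sqrt (10) ]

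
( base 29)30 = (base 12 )73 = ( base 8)127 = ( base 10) 87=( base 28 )33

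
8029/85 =8029/85 = 94.46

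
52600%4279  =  1252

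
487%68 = 11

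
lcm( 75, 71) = 5325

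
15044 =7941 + 7103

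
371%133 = 105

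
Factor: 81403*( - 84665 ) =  - 6891984995=-5^1*7^2*29^1*41^1 * 59^1*401^1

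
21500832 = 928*23169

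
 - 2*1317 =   -  2634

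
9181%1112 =285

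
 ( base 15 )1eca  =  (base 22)DJ5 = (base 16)1a3b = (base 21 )f4g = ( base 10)6715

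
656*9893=6489808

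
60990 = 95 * 642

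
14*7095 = 99330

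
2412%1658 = 754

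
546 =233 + 313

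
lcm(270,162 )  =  810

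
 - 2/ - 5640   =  1/2820 = 0.00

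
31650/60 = 1055/2 = 527.50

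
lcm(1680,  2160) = 15120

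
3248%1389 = 470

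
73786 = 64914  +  8872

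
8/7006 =4/3503 =0.00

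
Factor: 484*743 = 359612 = 2^2*11^2*743^1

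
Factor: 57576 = 2^3*3^1 * 2399^1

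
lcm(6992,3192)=146832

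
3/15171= 1/5057 = 0.00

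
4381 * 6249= 27376869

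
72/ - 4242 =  - 1 + 695/707 = - 0.02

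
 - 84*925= -77700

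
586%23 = 11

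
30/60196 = 15/30098 = 0.00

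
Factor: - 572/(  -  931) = 2^2*7^( - 2 )*11^1 * 13^1 * 19^(  -  1) 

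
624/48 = 13 = 13.00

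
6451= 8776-2325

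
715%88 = 11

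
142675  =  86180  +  56495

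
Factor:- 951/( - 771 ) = 257^( - 1 )*317^1 = 317/257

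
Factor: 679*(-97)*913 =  - 60132919 = -7^1*11^1*83^1 *97^2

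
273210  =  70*3903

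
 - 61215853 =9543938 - 70759791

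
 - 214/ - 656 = 107/328 = 0.33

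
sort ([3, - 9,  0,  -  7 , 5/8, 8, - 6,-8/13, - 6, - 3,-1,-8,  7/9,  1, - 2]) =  [-9, - 8,  -  7, - 6, - 6 , - 3, - 2, - 1, - 8/13,  0,  5/8,7/9, 1, 3,8]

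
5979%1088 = 539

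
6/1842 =1/307=0.00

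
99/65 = 99/65 = 1.52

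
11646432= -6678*( - 1744 ) 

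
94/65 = 94/65 = 1.45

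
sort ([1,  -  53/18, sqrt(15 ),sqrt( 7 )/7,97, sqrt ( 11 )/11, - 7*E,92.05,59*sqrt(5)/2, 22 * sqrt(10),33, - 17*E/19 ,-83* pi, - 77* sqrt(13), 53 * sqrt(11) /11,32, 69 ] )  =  [ - 77*sqrt(13),-83*pi, - 7*E , - 53/18, - 17*E/19,sqrt(11 )/11, sqrt( 7)/7,1,sqrt (15),53*sqrt(11) /11  ,  32 , 33, 59*sqrt(5)/2,69,22*sqrt(10), 92.05,  97] 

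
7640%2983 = 1674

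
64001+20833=84834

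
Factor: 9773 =29^1*337^1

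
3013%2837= 176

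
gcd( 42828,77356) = 332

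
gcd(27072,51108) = 12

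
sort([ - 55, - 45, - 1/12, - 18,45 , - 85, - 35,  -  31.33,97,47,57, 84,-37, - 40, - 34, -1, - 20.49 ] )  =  [ - 85, - 55, - 45 , - 40,-37,-35, - 34,-31.33, - 20.49,-18,- 1,  -  1/12,  45 , 47, 57 , 84,97]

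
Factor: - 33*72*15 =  - 2^3 * 3^4 * 5^1*11^1=-35640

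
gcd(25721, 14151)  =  89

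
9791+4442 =14233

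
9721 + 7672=17393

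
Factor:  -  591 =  - 3^1*197^1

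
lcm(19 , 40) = 760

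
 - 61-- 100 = 39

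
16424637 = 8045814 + 8378823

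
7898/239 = 33 + 11/239 = 33.05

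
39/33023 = 39/33023 = 0.00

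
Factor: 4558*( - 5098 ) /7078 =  - 11618342/3539  =  - 2^1 * 43^1 * 53^1*2549^1*3539^( - 1 )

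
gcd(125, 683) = 1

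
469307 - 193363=275944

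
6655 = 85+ 6570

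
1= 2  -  1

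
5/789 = 5/789 = 0.01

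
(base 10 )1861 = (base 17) 678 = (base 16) 745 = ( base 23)3bl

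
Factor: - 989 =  - 23^1*43^1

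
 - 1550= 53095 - 54645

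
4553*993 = 4521129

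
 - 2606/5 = -2606/5  =  -521.20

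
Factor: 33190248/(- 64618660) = -2^1 * 3^1*5^ ( - 1)*7^2 * 13^2*53^(  -  1 )  *  167^1*60961^ (-1 )= -8297562/16154665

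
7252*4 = 29008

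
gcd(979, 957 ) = 11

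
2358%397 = 373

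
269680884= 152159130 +117521754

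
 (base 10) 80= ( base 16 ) 50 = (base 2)1010000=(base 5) 310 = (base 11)73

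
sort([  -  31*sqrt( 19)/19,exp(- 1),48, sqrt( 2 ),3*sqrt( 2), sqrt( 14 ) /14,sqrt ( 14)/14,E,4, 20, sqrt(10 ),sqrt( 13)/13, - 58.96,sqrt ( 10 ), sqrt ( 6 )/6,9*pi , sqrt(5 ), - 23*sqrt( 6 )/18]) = [ - 58.96, -31*sqrt( 19)/19,-23*sqrt(6 )/18, sqrt(14)/14,sqrt (14)/14,sqrt(13) /13, exp( - 1),sqrt(6 ) /6,sqrt( 2),sqrt(5 ),E,sqrt( 10), sqrt ( 10 ), 4,3 * sqrt( 2),20, 9*pi,48 ] 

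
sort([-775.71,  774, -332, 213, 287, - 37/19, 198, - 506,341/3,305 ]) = [ - 775.71, - 506, - 332, - 37/19,341/3,198 , 213 , 287,  305 , 774 ]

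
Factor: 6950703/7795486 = 2^(-1)*3^1 * 17^(-2) * 1237^1 * 1873^1 * 13487^(-1 )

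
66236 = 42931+23305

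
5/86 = 5/86 = 0.06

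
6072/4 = 1518 = 1518.00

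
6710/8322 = 3355/4161 = 0.81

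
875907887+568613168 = 1444521055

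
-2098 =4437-6535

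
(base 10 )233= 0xe9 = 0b11101001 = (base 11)1A2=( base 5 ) 1413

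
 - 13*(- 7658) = 99554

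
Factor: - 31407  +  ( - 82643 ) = -114050 = - 2^1 * 5^2*2281^1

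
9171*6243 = 57254553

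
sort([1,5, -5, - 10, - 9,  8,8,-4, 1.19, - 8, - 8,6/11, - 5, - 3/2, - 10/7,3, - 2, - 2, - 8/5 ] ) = [ - 10, - 9,-8,-8, - 5, - 5, - 4,-2, - 2,- 8/5, - 3/2, - 10/7,6/11, 1, 1.19,3,5, 8, 8]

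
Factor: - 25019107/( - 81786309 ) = 3^( - 1 )*11^( - 1 )*2478373^( - 1)*25019107^1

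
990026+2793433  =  3783459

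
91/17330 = 91/17330 = 0.01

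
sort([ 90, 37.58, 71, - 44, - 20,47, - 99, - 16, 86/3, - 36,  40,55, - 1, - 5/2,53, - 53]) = [-99,  -  53,-44, - 36 ,  -  20, - 16, - 5/2,  -  1, 86/3,37.58, 40 , 47, 53, 55, 71, 90] 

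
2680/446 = 6 + 2/223=6.01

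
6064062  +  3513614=9577676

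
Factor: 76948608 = 2^7*3^1*11^1*18217^1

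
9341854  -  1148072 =8193782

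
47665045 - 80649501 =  - 32984456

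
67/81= 67/81 = 0.83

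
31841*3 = 95523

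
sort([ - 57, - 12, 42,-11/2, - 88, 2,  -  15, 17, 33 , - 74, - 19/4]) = [-88, -74, - 57, -15, - 12, - 11/2,  -  19/4, 2, 17, 33,42]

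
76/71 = 1 + 5/71 = 1.07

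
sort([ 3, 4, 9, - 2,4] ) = [ - 2, 3,4,4  ,  9 ]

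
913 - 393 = 520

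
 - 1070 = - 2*535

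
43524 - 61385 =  - 17861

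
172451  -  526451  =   - 354000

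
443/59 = 443/59 = 7.51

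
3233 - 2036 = 1197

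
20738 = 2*10369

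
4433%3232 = 1201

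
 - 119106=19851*( - 6) 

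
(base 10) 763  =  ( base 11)634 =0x2FB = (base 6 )3311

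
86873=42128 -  - 44745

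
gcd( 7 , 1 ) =1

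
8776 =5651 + 3125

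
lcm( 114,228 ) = 228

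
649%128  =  9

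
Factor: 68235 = 3^1*5^1 * 4549^1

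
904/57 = 904/57 = 15.86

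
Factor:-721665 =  - 3^2*5^1 * 7^1*29^1*79^1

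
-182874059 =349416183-532290242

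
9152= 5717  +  3435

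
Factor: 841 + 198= 1039^1=1039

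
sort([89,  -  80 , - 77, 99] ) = [ - 80 , - 77, 89, 99 ]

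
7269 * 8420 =61204980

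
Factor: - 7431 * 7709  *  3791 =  - 217169629989 = -3^1 * 13^1*17^1*223^1*593^1*2477^1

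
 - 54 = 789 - 843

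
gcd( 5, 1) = 1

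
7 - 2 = 5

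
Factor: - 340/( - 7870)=34/787 = 2^1*17^1* 787^ ( - 1)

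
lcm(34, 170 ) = 170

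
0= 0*402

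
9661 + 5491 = 15152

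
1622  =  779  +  843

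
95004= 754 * 126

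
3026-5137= - 2111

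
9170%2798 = 776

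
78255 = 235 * 333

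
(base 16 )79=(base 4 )1321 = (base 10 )121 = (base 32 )3p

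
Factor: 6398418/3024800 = 3199209/1512400 = 2^( - 4) * 3^1*5^( - 2)*13^1*19^(-1)*199^( - 1)*82031^1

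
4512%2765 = 1747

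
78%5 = 3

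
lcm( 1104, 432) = 9936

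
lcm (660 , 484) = 7260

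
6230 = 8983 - 2753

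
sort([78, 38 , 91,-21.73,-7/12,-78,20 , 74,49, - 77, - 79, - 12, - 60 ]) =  [ - 79,-78,-77, - 60,-21.73, - 12, - 7/12, 20,38,49,  74,78, 91] 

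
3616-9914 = - 6298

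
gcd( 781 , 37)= 1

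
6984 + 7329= 14313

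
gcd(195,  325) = 65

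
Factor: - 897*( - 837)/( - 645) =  - 250263/215 = -3^3*5^ ( - 1)*13^1*23^1*31^1*43^( - 1) 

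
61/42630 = 61/42630= 0.00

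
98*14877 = 1457946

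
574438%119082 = 98110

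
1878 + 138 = 2016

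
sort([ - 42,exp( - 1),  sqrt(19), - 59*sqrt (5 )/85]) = [ - 42, - 59 * sqrt(5)/85,exp (-1),sqrt (19)] 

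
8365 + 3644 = 12009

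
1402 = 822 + 580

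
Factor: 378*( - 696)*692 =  - 182056896 = - 2^6*3^4*7^1*29^1*173^1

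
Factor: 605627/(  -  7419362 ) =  - 2^( - 1 )*11^1 * 55057^1*3709681^( - 1) 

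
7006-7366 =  - 360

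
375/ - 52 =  - 8 + 41/52 =-7.21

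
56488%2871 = 1939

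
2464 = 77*32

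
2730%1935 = 795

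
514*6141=3156474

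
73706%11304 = 5882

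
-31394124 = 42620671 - 74014795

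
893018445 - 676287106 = 216731339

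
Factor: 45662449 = 7^1*73^1 * 193^1*463^1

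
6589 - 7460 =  - 871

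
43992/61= 43992/61 = 721.18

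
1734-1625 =109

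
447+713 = 1160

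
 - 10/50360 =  - 1/5036 = - 0.00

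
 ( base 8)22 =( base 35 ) i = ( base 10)18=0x12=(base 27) i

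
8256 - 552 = 7704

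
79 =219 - 140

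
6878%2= 0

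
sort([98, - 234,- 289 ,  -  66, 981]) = [ - 289,  -  234, - 66, 98,  981]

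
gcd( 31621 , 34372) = 1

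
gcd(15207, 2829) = 3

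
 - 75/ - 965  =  15/193 = 0.08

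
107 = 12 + 95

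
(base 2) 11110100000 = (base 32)1t0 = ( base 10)1952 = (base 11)1515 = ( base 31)20u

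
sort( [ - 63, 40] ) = [ - 63 , 40]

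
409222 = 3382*121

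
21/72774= 7/24258 = 0.00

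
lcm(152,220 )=8360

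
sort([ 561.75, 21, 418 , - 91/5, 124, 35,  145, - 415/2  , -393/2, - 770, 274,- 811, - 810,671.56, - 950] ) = [ - 950, - 811, - 810, - 770, - 415/2, - 393/2, - 91/5, 21,35, 124 , 145, 274, 418, 561.75,671.56 ]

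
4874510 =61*79910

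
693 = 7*99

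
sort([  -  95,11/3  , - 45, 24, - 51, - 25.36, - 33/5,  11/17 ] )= [ - 95, - 51, - 45, - 25.36, - 33/5,11/17, 11/3,24]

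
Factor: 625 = 5^4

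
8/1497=8/1497 = 0.01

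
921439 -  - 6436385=7357824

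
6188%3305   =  2883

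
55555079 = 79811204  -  24256125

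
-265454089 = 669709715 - 935163804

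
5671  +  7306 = 12977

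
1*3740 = 3740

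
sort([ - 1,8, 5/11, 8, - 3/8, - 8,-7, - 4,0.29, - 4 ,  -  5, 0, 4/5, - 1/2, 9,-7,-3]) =[-8, - 7, - 7,-5,-4,- 4,-3, - 1, - 1/2, - 3/8,0,0.29, 5/11, 4/5,8,8, 9 ]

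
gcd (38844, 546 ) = 78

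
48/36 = 1 + 1/3 = 1.33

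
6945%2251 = 192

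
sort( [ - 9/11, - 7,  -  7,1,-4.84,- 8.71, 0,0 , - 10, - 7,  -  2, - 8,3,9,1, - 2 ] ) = [-10,-8.71, - 8 , - 7, - 7, - 7, - 4.84, - 2, - 2, - 9/11, 0, 0,  1, 1,  3, 9 ] 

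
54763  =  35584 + 19179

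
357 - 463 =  - 106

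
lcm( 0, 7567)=0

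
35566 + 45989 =81555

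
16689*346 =5774394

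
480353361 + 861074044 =1341427405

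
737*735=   541695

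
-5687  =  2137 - 7824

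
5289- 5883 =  - 594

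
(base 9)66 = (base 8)74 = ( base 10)60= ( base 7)114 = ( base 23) 2e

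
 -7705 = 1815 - 9520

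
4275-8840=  - 4565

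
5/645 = 1/129 = 0.01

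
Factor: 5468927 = 31^1*176417^1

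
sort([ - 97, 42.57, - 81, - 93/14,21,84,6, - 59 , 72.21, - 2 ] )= [ - 97, - 81, - 59, - 93/14 , - 2,6,21,42.57,72.21,84]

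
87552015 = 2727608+84824407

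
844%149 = 99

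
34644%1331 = 38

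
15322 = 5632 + 9690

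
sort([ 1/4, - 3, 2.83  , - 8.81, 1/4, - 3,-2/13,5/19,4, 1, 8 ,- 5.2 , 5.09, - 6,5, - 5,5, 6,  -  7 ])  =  [ - 8.81, - 7, - 6, - 5.2, - 5, - 3,-3, - 2/13,  1/4, 1/4, 5/19 , 1, 2.83, 4, 5, 5,  5.09,  6, 8] 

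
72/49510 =36/24755 =0.00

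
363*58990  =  21413370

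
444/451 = 444/451 = 0.98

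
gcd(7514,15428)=2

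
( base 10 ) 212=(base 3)21212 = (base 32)6k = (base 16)d4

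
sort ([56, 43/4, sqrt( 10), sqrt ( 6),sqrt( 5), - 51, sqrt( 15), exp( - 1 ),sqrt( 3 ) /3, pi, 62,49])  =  [-51,exp( - 1) , sqrt( 3) /3, sqrt(5 ), sqrt(6), pi, sqrt( 10 ), sqrt( 15 ),43/4,49, 56,62 ] 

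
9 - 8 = 1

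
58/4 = 14 + 1/2 = 14.50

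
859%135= 49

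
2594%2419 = 175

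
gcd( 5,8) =1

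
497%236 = 25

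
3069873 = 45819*67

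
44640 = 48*930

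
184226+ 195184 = 379410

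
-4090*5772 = -23607480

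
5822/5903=5822/5903 = 0.99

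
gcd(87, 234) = 3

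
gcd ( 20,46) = 2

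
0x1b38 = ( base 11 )5265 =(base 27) 9f2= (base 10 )6968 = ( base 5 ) 210333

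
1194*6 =7164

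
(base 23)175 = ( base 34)KF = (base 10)695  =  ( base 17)26F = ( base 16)2b7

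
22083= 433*51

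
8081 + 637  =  8718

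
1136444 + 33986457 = 35122901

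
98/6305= 98/6305 = 0.02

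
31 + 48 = 79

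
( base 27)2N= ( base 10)77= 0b1001101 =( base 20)3H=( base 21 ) 3E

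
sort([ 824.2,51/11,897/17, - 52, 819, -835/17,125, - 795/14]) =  [ - 795/14, - 52, - 835/17,51/11,897/17,125 , 819,824.2 ]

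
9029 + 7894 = 16923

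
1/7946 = 1/7946 = 0.00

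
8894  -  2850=6044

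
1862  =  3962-2100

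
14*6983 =97762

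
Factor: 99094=2^1*49547^1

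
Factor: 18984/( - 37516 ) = -42/83 = - 2^1 * 3^1 *7^1*83^ ( - 1 ) 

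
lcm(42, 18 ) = 126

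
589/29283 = 589/29283 = 0.02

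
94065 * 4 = 376260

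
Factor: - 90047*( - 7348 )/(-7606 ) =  - 330832678/3803  =  - 2^1 * 11^1*53^1*167^1*1699^1*3803^(-1 )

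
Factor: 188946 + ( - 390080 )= - 2^1*19^1*67^1*  79^1= - 201134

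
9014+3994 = 13008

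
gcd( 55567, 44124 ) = 1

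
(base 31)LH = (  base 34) JM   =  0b1010011100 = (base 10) 668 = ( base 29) N1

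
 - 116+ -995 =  - 1111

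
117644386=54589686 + 63054700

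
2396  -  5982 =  - 3586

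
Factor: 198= 2^1*3^2*11^1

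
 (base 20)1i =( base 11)35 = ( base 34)14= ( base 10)38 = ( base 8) 46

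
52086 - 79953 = - 27867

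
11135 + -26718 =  - 15583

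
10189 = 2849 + 7340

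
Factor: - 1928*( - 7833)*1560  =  23559157440 = 2^6*3^2*5^1*7^1*13^1*241^1*373^1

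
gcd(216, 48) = 24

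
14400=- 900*(-16)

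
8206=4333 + 3873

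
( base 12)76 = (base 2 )1011010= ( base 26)3c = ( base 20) 4a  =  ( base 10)90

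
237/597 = 79/199= 0.40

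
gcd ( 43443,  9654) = 4827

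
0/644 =0 = 0.00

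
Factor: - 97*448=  - 2^6*7^1*97^1 = -  43456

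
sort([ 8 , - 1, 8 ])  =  [ - 1, 8,8 ] 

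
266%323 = 266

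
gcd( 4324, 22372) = 188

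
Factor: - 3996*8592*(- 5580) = 2^8*3^6*5^1*31^1*37^1 * 179^1 =191581666560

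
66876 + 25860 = 92736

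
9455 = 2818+6637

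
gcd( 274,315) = 1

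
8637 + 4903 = 13540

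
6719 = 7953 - 1234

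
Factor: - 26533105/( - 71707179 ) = 3^( -1 )*5^1*379^( - 1)*63067^( - 1 )*5306621^1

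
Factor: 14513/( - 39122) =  - 23/62=- 2^( - 1 )*23^1*31^(  -  1)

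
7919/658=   12 + 23/658 =12.03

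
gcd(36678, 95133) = 3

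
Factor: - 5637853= -13^1 * 433681^1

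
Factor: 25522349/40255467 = 3^(-1)*7^( - 1 )*29^1*43^1*97^1*211^1*1171^(-1 )*1637^( - 1)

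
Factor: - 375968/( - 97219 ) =2^5*31^1*191^(-1 )*379^1*509^( - 1 ) 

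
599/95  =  6+29/95  =  6.31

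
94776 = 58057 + 36719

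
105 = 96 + 9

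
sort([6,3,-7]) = [ - 7, 3,6 ]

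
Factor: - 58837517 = -7589^1*7753^1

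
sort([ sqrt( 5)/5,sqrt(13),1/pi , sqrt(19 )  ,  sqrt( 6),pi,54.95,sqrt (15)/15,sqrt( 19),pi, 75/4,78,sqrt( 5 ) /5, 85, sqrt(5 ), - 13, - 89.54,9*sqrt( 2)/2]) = [ - 89.54,- 13,sqrt( 15)/15  ,  1/pi , sqrt( 5 ) /5,sqrt(5 ) /5 , sqrt( 5),sqrt(6), pi,pi,sqrt( 13) , sqrt( 19), sqrt(19) , 9*sqrt( 2)/2,75/4,54.95,  78,85 ] 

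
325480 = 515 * 632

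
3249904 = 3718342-468438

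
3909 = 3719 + 190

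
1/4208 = 1/4208  =  0.00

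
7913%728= 633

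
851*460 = 391460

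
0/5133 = 0 = 0.00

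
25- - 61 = 86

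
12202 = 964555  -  952353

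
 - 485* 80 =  - 38800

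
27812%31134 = 27812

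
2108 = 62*34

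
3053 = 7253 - 4200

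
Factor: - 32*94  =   - 3008 = -2^6*47^1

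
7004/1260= 5+ 176/315  =  5.56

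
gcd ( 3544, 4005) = 1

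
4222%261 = 46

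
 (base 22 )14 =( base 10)26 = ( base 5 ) 101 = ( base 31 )q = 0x1A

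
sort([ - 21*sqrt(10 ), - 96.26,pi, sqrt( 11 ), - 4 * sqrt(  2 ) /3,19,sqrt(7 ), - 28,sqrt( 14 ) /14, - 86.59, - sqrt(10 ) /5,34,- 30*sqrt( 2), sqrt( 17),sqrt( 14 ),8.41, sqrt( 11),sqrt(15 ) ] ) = [ - 96.26, -86.59, - 21*sqrt ( 10 ), - 30 *sqrt (2), - 28 ,  -  4*sqrt(2 ) /3, - sqrt( 10 ) /5,sqrt( 14)/14, sqrt( 7),pi, sqrt( 11 ),sqrt( 11 ),sqrt( 14 ), sqrt( 15 ),sqrt( 17 ),8.41,19,34 ]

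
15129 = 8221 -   -  6908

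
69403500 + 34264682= 103668182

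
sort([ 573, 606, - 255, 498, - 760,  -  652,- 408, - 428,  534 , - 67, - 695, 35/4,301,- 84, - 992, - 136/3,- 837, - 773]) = [ - 992, - 837, - 773, - 760,- 695, - 652, - 428, - 408, - 255, - 84, - 67, - 136/3, 35/4, 301, 498, 534, 573, 606]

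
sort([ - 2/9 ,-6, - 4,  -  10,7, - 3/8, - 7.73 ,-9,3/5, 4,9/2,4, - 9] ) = [-10, - 9, - 9,  -  7.73, - 6, - 4, -3/8,-2/9, 3/5, 4,4, 9/2, 7]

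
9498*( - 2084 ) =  -19793832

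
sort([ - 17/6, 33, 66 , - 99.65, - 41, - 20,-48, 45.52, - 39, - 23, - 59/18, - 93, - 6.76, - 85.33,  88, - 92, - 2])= [ - 99.65, - 93, - 92,-85.33, - 48,-41,- 39, - 23,- 20,  -  6.76, - 59/18, - 17/6, - 2,33,45.52, 66,  88]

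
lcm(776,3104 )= 3104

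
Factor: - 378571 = - 378571^1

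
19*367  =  6973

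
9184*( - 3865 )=  -  35496160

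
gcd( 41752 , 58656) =8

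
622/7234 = 311/3617 = 0.09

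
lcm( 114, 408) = 7752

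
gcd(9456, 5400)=24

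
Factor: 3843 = 3^2*7^1 * 61^1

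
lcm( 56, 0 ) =0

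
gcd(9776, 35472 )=16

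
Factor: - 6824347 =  - 2521^1*2707^1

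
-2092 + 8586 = 6494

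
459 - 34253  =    -  33794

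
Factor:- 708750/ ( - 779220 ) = 2^ (-1 )*5^3*7^1 *13^( - 1) * 37^ (-1)   =  875/962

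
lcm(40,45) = 360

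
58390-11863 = 46527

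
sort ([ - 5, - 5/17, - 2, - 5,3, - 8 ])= [ - 8,-5 , - 5, - 2, -5/17,3 ]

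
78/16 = 4 + 7/8= 4.88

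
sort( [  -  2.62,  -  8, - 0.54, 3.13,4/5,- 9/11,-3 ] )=[ - 8,- 3, - 2.62,- 9/11, - 0.54, 4/5, 3.13]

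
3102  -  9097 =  - 5995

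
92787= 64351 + 28436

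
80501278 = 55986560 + 24514718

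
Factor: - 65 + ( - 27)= - 92 = - 2^2*23^1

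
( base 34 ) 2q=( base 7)163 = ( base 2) 1011110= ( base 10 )94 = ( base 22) 46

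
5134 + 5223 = 10357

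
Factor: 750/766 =3^1*5^3*383^( - 1 ) = 375/383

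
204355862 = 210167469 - 5811607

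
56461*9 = 508149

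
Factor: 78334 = 2^1*53^1*739^1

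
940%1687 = 940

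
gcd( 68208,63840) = 336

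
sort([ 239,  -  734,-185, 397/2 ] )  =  [-734, - 185, 397/2,239] 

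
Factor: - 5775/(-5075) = 33/29=3^1 *11^1*29^( - 1 ) 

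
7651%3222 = 1207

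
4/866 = 2/433= 0.00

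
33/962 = 33/962=0.03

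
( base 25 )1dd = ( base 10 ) 963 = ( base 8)1703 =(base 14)4CB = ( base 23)1IK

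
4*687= 2748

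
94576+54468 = 149044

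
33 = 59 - 26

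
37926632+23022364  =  60948996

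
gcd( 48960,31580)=20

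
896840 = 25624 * 35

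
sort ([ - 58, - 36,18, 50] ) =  [ - 58, - 36, 18, 50]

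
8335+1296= 9631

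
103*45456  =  4681968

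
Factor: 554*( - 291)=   -  161214 = -2^1*3^1*97^1*277^1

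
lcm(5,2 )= 10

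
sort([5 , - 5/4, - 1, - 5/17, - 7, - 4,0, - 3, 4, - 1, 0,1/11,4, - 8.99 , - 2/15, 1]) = [ - 8.99, - 7, - 4, - 3,  -  5/4 , - 1, - 1, - 5/17, - 2/15 , 0, 0,1/11 , 1,  4 , 4  ,  5]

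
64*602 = 38528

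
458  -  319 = 139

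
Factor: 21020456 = 2^3*2627557^1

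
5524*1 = 5524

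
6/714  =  1/119  =  0.01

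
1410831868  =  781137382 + 629694486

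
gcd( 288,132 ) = 12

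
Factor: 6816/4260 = 2^3*5^(  -  1) = 8/5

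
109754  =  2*54877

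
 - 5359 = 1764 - 7123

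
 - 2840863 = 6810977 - 9651840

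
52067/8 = 6508  +  3/8 = 6508.38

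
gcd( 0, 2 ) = 2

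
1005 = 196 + 809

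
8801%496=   369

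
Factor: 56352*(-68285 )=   -  3847996320 = - 2^5*3^1*5^1*7^1*587^1*1951^1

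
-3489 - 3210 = - 6699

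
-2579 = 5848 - 8427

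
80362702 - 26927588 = 53435114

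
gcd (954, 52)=2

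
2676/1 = 2676 = 2676.00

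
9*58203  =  523827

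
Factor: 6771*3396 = 22994316 = 2^2*3^2  *  37^1*61^1*283^1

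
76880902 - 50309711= 26571191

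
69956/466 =150  +  28/233 = 150.12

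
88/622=44/311 = 0.14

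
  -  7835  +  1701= - 6134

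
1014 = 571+443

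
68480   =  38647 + 29833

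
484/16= 121/4  =  30.25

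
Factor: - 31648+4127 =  - 13^1*29^1 * 73^1 =- 27521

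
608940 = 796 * 765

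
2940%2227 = 713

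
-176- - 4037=3861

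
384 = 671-287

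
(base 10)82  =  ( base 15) 57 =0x52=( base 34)2E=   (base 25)37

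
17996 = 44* 409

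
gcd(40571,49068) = 29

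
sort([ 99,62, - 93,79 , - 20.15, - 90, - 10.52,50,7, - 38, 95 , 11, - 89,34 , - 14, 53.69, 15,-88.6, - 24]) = [ - 93, - 90, - 89, - 88.6, - 38, - 24,-20.15, - 14,-10.52,7,11, 15,34,50,53.69,  62,79,95, 99]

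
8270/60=827/6 = 137.83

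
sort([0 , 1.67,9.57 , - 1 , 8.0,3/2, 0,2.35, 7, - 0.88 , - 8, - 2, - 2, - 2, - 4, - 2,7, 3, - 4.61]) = [ - 8, - 4.61, - 4,-2, - 2, - 2, - 2, - 1, - 0.88,0,0,3/2,1.67, 2.35 , 3,7,7,8.0,9.57]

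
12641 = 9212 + 3429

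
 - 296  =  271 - 567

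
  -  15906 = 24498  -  40404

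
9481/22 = 9481/22 = 430.95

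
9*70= 630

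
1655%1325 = 330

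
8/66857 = 8/66857 = 0.00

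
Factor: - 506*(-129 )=65274 = 2^1 * 3^1*11^1*23^1*43^1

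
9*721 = 6489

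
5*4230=21150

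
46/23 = 2 = 2.00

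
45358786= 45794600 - 435814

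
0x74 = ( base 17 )6e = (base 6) 312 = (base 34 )3e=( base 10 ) 116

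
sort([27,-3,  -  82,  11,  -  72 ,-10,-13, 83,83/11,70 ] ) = [ - 82,- 72,-13, - 10 , - 3,83/11,11, 27 , 70,83 ]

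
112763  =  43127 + 69636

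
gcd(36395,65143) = 1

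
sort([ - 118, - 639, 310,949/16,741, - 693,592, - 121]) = [ - 693,-639,  -  121, - 118, 949/16,  310,592,741 ]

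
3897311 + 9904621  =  13801932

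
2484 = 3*828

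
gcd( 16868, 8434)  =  8434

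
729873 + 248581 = 978454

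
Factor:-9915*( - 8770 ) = 86954550=2^1*3^1*5^2*661^1*877^1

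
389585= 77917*5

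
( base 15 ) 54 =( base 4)1033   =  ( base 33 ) 2d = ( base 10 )79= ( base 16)4F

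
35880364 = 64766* 554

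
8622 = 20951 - 12329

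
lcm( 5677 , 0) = 0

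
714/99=238/33=7.21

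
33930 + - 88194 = -54264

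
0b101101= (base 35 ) 1a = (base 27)1i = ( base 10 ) 45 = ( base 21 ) 23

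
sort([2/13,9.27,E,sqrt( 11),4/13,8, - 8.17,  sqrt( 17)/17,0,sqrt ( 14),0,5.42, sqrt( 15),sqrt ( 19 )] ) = [-8.17,  0  ,  0,2/13,sqrt(17)/17,4/13 , E, sqrt ( 11),sqrt( 14), sqrt( 15), sqrt( 19),5.42, 8,9.27]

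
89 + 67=156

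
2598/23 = 112 + 22/23 = 112.96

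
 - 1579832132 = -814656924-765175208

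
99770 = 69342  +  30428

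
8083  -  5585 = 2498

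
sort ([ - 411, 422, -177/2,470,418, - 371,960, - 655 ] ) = [ - 655, - 411, - 371, - 177/2 , 418,422,  470,960 ]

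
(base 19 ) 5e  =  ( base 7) 214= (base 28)3p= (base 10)109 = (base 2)1101101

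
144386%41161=20903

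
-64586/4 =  - 32293/2 = - 16146.50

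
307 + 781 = 1088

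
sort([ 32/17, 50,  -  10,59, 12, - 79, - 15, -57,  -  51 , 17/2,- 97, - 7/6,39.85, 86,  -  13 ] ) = [ - 97, - 79, - 57, - 51, - 15, - 13, - 10 , - 7/6,  32/17,17/2,12,39.85, 50,59,86 ]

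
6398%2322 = 1754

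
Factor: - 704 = -2^6*11^1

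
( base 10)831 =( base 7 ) 2265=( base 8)1477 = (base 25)186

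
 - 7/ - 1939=1/277 =0.00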